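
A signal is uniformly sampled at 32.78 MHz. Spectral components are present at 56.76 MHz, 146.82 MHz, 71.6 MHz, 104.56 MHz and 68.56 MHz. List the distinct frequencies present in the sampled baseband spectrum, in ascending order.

fs/2 = 16.39 MHz.
56.76 MHz mod fs = 23.98 MHz.
23.98 MHz > fs/2 = 16.39 MHz, folds to fs − 23.98 MHz = 8.8 MHz.
146.82 MHz mod fs = 15.7 MHz.
15.7 MHz ≤ fs/2 = 16.39 MHz, appears at 15.7 MHz.
71.6 MHz mod fs = 6.04 MHz.
6.04 MHz ≤ fs/2 = 16.39 MHz, appears at 6.04 MHz.
104.56 MHz mod fs = 6.22 MHz.
6.22 MHz ≤ fs/2 = 16.39 MHz, appears at 6.22 MHz.
68.56 MHz mod fs = 3 MHz.
3 MHz ≤ fs/2 = 16.39 MHz, appears at 3 MHz.
Distinct values: {3 MHz, 6.04 MHz, 6.22 MHz, 8.8 MHz, 15.7 MHz}.

3 MHz, 6.04 MHz, 6.22 MHz, 8.8 MHz, 15.7 MHz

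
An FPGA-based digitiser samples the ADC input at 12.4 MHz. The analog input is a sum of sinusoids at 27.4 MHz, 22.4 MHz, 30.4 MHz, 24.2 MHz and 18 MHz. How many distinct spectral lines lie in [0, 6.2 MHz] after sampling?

fs/2 = 6.2 MHz.
27.4 MHz mod fs = 2.6 MHz.
2.6 MHz ≤ fs/2 = 6.2 MHz, appears at 2.6 MHz.
22.4 MHz mod fs = 10 MHz.
10 MHz > fs/2 = 6.2 MHz, folds to fs − 10 MHz = 2.4 MHz.
30.4 MHz mod fs = 5.6 MHz.
5.6 MHz ≤ fs/2 = 6.2 MHz, appears at 5.6 MHz.
24.2 MHz mod fs = 11.8 MHz.
11.8 MHz > fs/2 = 6.2 MHz, folds to fs − 11.8 MHz = 0.6 MHz.
18 MHz mod fs = 5.6 MHz.
5.6 MHz ≤ fs/2 = 6.2 MHz, appears at 5.6 MHz.
Distinct values: {0.6 MHz, 2.4 MHz, 2.6 MHz, 5.6 MHz} → 4.

4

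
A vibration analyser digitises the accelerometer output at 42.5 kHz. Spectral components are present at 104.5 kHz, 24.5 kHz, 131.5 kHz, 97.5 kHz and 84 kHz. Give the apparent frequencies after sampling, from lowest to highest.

1 kHz, 4 kHz, 12.5 kHz, 18 kHz, 19.5 kHz

fs/2 = 21.25 kHz.
104.5 kHz mod fs = 19.5 kHz.
19.5 kHz ≤ fs/2 = 21.25 kHz, appears at 19.5 kHz.
24.5 kHz > fs/2 = 21.25 kHz, folds to fs − 24.5 kHz = 18 kHz.
131.5 kHz mod fs = 4 kHz.
4 kHz ≤ fs/2 = 21.25 kHz, appears at 4 kHz.
97.5 kHz mod fs = 12.5 kHz.
12.5 kHz ≤ fs/2 = 21.25 kHz, appears at 12.5 kHz.
84 kHz mod fs = 41.5 kHz.
41.5 kHz > fs/2 = 21.25 kHz, folds to fs − 41.5 kHz = 1 kHz.
Distinct values: {1 kHz, 4 kHz, 12.5 kHz, 18 kHz, 19.5 kHz}.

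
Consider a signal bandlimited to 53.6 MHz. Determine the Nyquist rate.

107.2 MHz

Nyquist rate = 2 × 53.6 MHz = 107.2 MHz.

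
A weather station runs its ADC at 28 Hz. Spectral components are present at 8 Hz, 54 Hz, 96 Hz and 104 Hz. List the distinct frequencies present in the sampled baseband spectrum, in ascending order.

2 Hz, 8 Hz, 12 Hz

fs/2 = 14 Hz.
8 Hz ≤ fs/2 = 14 Hz, passes unchanged.
54 Hz mod fs = 26 Hz.
26 Hz > fs/2 = 14 Hz, folds to fs − 26 Hz = 2 Hz.
96 Hz mod fs = 12 Hz.
12 Hz ≤ fs/2 = 14 Hz, appears at 12 Hz.
104 Hz mod fs = 20 Hz.
20 Hz > fs/2 = 14 Hz, folds to fs − 20 Hz = 8 Hz.
Distinct values: {2 Hz, 8 Hz, 12 Hz}.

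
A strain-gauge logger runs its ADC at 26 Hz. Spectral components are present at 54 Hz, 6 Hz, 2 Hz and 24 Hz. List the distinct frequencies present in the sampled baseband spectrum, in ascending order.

2 Hz, 6 Hz

fs/2 = 13 Hz.
54 Hz mod fs = 2 Hz.
2 Hz ≤ fs/2 = 13 Hz, appears at 2 Hz.
6 Hz ≤ fs/2 = 13 Hz, passes unchanged.
2 Hz ≤ fs/2 = 13 Hz, passes unchanged.
24 Hz > fs/2 = 13 Hz, folds to fs − 24 Hz = 2 Hz.
Distinct values: {2 Hz, 6 Hz}.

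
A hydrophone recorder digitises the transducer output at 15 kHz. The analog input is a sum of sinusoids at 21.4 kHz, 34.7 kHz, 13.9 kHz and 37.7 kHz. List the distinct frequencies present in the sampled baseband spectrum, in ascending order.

fs/2 = 7.5 kHz.
21.4 kHz mod fs = 6.4 kHz.
6.4 kHz ≤ fs/2 = 7.5 kHz, appears at 6.4 kHz.
34.7 kHz mod fs = 4.7 kHz.
4.7 kHz ≤ fs/2 = 7.5 kHz, appears at 4.7 kHz.
13.9 kHz > fs/2 = 7.5 kHz, folds to fs − 13.9 kHz = 1.1 kHz.
37.7 kHz mod fs = 7.7 kHz.
7.7 kHz > fs/2 = 7.5 kHz, folds to fs − 7.7 kHz = 7.3 kHz.
Distinct values: {1.1 kHz, 4.7 kHz, 6.4 kHz, 7.3 kHz}.

1.1 kHz, 4.7 kHz, 6.4 kHz, 7.3 kHz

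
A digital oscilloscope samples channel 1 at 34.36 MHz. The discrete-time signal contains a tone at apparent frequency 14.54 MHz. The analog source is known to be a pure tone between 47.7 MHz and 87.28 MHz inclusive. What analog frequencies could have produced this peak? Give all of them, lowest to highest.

Frequencies that alias to 14.54 MHz are k·fs ± 14.54 MHz for integer k ≥ 0.
k=0: 14.54 MHz.
k=1: 19.82 MHz, 48.9 MHz.
k=2: 54.18 MHz, 83.26 MHz.
k=3: 88.54 MHz, 117.62 MHz.
Within [47.7 MHz, 87.28 MHz]: 48.9 MHz, 54.18 MHz, 83.26 MHz.

48.9 MHz, 54.18 MHz, 83.26 MHz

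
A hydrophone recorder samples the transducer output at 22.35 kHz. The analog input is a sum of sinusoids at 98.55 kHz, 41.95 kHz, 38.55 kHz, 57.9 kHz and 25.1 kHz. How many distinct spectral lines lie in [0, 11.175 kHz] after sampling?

fs/2 = 11.175 kHz.
98.55 kHz mod fs = 9.15 kHz.
9.15 kHz ≤ fs/2 = 11.175 kHz, appears at 9.15 kHz.
41.95 kHz mod fs = 19.6 kHz.
19.6 kHz > fs/2 = 11.175 kHz, folds to fs − 19.6 kHz = 2.75 kHz.
38.55 kHz mod fs = 16.2 kHz.
16.2 kHz > fs/2 = 11.175 kHz, folds to fs − 16.2 kHz = 6.15 kHz.
57.9 kHz mod fs = 13.2 kHz.
13.2 kHz > fs/2 = 11.175 kHz, folds to fs − 13.2 kHz = 9.15 kHz.
25.1 kHz mod fs = 2.75 kHz.
2.75 kHz ≤ fs/2 = 11.175 kHz, appears at 2.75 kHz.
Distinct values: {2.75 kHz, 6.15 kHz, 9.15 kHz} → 3.

3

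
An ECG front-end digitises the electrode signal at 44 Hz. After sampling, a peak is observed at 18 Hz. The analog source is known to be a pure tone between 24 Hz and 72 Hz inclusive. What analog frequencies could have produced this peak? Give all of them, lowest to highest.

26 Hz, 62 Hz, 70 Hz

Frequencies that alias to 18 Hz are k·fs ± 18 Hz for integer k ≥ 0.
k=0: 18 Hz.
k=1: 26 Hz, 62 Hz.
k=2: 70 Hz, 106 Hz.
k=3: 114 Hz, 150 Hz.
Within [24 Hz, 72 Hz]: 26 Hz, 62 Hz, 70 Hz.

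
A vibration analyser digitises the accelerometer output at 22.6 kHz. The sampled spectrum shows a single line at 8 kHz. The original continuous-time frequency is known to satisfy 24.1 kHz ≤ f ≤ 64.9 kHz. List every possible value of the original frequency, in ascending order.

30.6 kHz, 37.2 kHz, 53.2 kHz, 59.8 kHz

Frequencies that alias to 8 kHz are k·fs ± 8 kHz for integer k ≥ 0.
k=0: 8 kHz.
k=1: 14.6 kHz, 30.6 kHz.
k=2: 37.2 kHz, 53.2 kHz.
k=3: 59.8 kHz, 75.8 kHz.
k=4: 82.4 kHz, 98.4 kHz.
Within [24.1 kHz, 64.9 kHz]: 30.6 kHz, 37.2 kHz, 53.2 kHz, 59.8 kHz.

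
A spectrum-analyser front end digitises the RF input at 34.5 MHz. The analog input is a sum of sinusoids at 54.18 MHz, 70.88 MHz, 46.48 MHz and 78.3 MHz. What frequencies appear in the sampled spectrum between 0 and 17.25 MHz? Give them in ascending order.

fs/2 = 17.25 MHz.
54.18 MHz mod fs = 19.68 MHz.
19.68 MHz > fs/2 = 17.25 MHz, folds to fs − 19.68 MHz = 14.82 MHz.
70.88 MHz mod fs = 1.88 MHz.
1.88 MHz ≤ fs/2 = 17.25 MHz, appears at 1.88 MHz.
46.48 MHz mod fs = 11.98 MHz.
11.98 MHz ≤ fs/2 = 17.25 MHz, appears at 11.98 MHz.
78.3 MHz mod fs = 9.3 MHz.
9.3 MHz ≤ fs/2 = 17.25 MHz, appears at 9.3 MHz.
Distinct values: {1.88 MHz, 9.3 MHz, 11.98 MHz, 14.82 MHz}.

1.88 MHz, 9.3 MHz, 11.98 MHz, 14.82 MHz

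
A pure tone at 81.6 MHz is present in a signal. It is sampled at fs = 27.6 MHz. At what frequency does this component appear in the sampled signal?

1.2 MHz

81.6 MHz mod fs = 26.4 MHz.
26.4 MHz > fs/2 = 13.8 MHz, folds to fs − 26.4 MHz = 1.2 MHz.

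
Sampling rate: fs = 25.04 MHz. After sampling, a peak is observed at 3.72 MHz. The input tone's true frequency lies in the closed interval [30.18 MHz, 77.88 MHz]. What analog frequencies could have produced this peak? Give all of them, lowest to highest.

Frequencies that alias to 3.72 MHz are k·fs ± 3.72 MHz for integer k ≥ 0.
k=0: 3.72 MHz.
k=1: 21.32 MHz, 28.76 MHz.
k=2: 46.36 MHz, 53.8 MHz.
k=3: 71.4 MHz, 78.84 MHz.
k=4: 96.44 MHz, 103.88 MHz.
Within [30.18 MHz, 77.88 MHz]: 46.36 MHz, 53.8 MHz, 71.4 MHz.

46.36 MHz, 53.8 MHz, 71.4 MHz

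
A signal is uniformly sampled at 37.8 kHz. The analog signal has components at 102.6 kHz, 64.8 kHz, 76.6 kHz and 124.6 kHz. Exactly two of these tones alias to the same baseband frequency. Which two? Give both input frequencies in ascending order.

fs/2 = 18.9 kHz.
102.6 kHz mod fs = 27 kHz.
27 kHz > fs/2 = 18.9 kHz, folds to fs − 27 kHz = 10.8 kHz.
64.8 kHz mod fs = 27 kHz.
27 kHz > fs/2 = 18.9 kHz, folds to fs − 27 kHz = 10.8 kHz.
76.6 kHz mod fs = 1 kHz.
1 kHz ≤ fs/2 = 18.9 kHz, appears at 1 kHz.
124.6 kHz mod fs = 11.2 kHz.
11.2 kHz ≤ fs/2 = 18.9 kHz, appears at 11.2 kHz.
64.8 kHz and 102.6 kHz both map to 10.8 kHz.

64.8 kHz, 102.6 kHz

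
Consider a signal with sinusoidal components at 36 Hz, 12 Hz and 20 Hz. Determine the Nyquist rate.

72 Hz

Highest-frequency component: 36 Hz.
Nyquist rate = 2 × 36 Hz = 72 Hz.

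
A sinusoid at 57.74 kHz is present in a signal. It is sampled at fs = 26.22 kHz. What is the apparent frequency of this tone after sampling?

5.3 kHz

57.74 kHz mod fs = 5.3 kHz.
5.3 kHz ≤ fs/2 = 13.11 kHz, appears at 5.3 kHz.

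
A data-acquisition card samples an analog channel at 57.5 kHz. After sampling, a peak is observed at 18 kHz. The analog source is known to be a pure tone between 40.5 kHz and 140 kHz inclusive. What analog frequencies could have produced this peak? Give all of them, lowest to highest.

75.5 kHz, 97 kHz, 133 kHz

Frequencies that alias to 18 kHz are k·fs ± 18 kHz for integer k ≥ 0.
k=0: 18 kHz.
k=1: 39.5 kHz, 75.5 kHz.
k=2: 97 kHz, 133 kHz.
k=3: 154.5 kHz, 190.5 kHz.
Within [40.5 kHz, 140 kHz]: 75.5 kHz, 97 kHz, 133 kHz.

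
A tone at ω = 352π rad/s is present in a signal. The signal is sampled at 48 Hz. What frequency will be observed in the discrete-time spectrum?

ω = 352π rad/s → f = ω/(2π) = 176 Hz.
176 Hz mod fs = 32 Hz.
32 Hz > fs/2 = 24 Hz, folds to fs − 32 Hz = 16 Hz.

16 Hz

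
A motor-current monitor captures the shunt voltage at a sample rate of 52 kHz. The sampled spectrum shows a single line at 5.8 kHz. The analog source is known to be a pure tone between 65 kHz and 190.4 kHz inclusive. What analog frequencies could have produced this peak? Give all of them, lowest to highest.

Frequencies that alias to 5.8 kHz are k·fs ± 5.8 kHz for integer k ≥ 0.
k=0: 5.8 kHz.
k=1: 46.2 kHz, 57.8 kHz.
k=2: 98.2 kHz, 109.8 kHz.
k=3: 150.2 kHz, 161.8 kHz.
k=4: 202.2 kHz, 213.8 kHz.
Within [65 kHz, 190.4 kHz]: 98.2 kHz, 109.8 kHz, 150.2 kHz, 161.8 kHz.

98.2 kHz, 109.8 kHz, 150.2 kHz, 161.8 kHz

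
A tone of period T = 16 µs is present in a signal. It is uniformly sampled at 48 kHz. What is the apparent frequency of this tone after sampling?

14.5 kHz

T = 16 µs → f = 1/T = 62.5 kHz.
62.5 kHz mod fs = 14.5 kHz.
14.5 kHz ≤ fs/2 = 24 kHz, appears at 14.5 kHz.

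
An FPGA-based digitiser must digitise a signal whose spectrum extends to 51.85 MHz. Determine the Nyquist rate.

Nyquist rate = 2 × 51.85 MHz = 103.7 MHz.

103.7 MHz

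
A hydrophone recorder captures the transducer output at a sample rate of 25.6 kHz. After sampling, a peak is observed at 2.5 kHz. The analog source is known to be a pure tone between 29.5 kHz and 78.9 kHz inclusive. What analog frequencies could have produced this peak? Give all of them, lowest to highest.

48.7 kHz, 53.7 kHz, 74.3 kHz

Frequencies that alias to 2.5 kHz are k·fs ± 2.5 kHz for integer k ≥ 0.
k=0: 2.5 kHz.
k=1: 23.1 kHz, 28.1 kHz.
k=2: 48.7 kHz, 53.7 kHz.
k=3: 74.3 kHz, 79.3 kHz.
k=4: 99.9 kHz, 104.9 kHz.
Within [29.5 kHz, 78.9 kHz]: 48.7 kHz, 53.7 kHz, 74.3 kHz.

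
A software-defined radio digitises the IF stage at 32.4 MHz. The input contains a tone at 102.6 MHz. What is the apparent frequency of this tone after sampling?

5.4 MHz

102.6 MHz mod fs = 5.4 MHz.
5.4 MHz ≤ fs/2 = 16.2 MHz, appears at 5.4 MHz.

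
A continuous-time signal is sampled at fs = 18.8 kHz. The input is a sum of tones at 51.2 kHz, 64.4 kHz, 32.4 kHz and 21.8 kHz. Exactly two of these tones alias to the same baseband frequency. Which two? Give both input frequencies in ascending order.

fs/2 = 9.4 kHz.
51.2 kHz mod fs = 13.6 kHz.
13.6 kHz > fs/2 = 9.4 kHz, folds to fs − 13.6 kHz = 5.2 kHz.
64.4 kHz mod fs = 8 kHz.
8 kHz ≤ fs/2 = 9.4 kHz, appears at 8 kHz.
32.4 kHz mod fs = 13.6 kHz.
13.6 kHz > fs/2 = 9.4 kHz, folds to fs − 13.6 kHz = 5.2 kHz.
21.8 kHz mod fs = 3 kHz.
3 kHz ≤ fs/2 = 9.4 kHz, appears at 3 kHz.
32.4 kHz and 51.2 kHz both map to 5.2 kHz.

32.4 kHz, 51.2 kHz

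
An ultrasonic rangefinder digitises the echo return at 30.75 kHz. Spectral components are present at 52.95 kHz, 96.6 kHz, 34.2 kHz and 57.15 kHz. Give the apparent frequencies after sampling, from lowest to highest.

fs/2 = 15.375 kHz.
52.95 kHz mod fs = 22.2 kHz.
22.2 kHz > fs/2 = 15.375 kHz, folds to fs − 22.2 kHz = 8.55 kHz.
96.6 kHz mod fs = 4.35 kHz.
4.35 kHz ≤ fs/2 = 15.375 kHz, appears at 4.35 kHz.
34.2 kHz mod fs = 3.45 kHz.
3.45 kHz ≤ fs/2 = 15.375 kHz, appears at 3.45 kHz.
57.15 kHz mod fs = 26.4 kHz.
26.4 kHz > fs/2 = 15.375 kHz, folds to fs − 26.4 kHz = 4.35 kHz.
Distinct values: {3.45 kHz, 4.35 kHz, 8.55 kHz}.

3.45 kHz, 4.35 kHz, 8.55 kHz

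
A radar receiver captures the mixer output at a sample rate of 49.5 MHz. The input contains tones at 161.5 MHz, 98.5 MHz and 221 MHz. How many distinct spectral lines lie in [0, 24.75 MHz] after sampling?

fs/2 = 24.75 MHz.
161.5 MHz mod fs = 13 MHz.
13 MHz ≤ fs/2 = 24.75 MHz, appears at 13 MHz.
98.5 MHz mod fs = 49 MHz.
49 MHz > fs/2 = 24.75 MHz, folds to fs − 49 MHz = 0.5 MHz.
221 MHz mod fs = 23 MHz.
23 MHz ≤ fs/2 = 24.75 MHz, appears at 23 MHz.
Distinct values: {0.5 MHz, 13 MHz, 23 MHz} → 3.

3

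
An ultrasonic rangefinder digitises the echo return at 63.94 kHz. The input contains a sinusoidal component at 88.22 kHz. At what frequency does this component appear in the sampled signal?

24.28 kHz

88.22 kHz mod fs = 24.28 kHz.
24.28 kHz ≤ fs/2 = 31.97 kHz, appears at 24.28 kHz.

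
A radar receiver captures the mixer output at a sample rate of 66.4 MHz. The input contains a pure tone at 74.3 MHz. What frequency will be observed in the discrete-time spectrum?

7.9 MHz

74.3 MHz mod fs = 7.9 MHz.
7.9 MHz ≤ fs/2 = 33.2 MHz, appears at 7.9 MHz.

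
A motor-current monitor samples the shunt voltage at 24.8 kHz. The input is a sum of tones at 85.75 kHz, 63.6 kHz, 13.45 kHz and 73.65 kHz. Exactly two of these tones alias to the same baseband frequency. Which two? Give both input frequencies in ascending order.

13.45 kHz, 85.75 kHz

fs/2 = 12.4 kHz.
85.75 kHz mod fs = 11.35 kHz.
11.35 kHz ≤ fs/2 = 12.4 kHz, appears at 11.35 kHz.
63.6 kHz mod fs = 14 kHz.
14 kHz > fs/2 = 12.4 kHz, folds to fs − 14 kHz = 10.8 kHz.
13.45 kHz > fs/2 = 12.4 kHz, folds to fs − 13.45 kHz = 11.35 kHz.
73.65 kHz mod fs = 24.05 kHz.
24.05 kHz > fs/2 = 12.4 kHz, folds to fs − 24.05 kHz = 0.75 kHz.
13.45 kHz and 85.75 kHz both map to 11.35 kHz.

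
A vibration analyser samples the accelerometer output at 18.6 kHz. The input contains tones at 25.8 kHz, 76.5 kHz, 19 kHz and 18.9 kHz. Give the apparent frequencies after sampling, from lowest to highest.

fs/2 = 9.3 kHz.
25.8 kHz mod fs = 7.2 kHz.
7.2 kHz ≤ fs/2 = 9.3 kHz, appears at 7.2 kHz.
76.5 kHz mod fs = 2.1 kHz.
2.1 kHz ≤ fs/2 = 9.3 kHz, appears at 2.1 kHz.
19 kHz mod fs = 0.4 kHz.
0.4 kHz ≤ fs/2 = 9.3 kHz, appears at 0.4 kHz.
18.9 kHz mod fs = 0.3 kHz.
0.3 kHz ≤ fs/2 = 9.3 kHz, appears at 0.3 kHz.
Distinct values: {0.3 kHz, 0.4 kHz, 2.1 kHz, 7.2 kHz}.

0.3 kHz, 0.4 kHz, 2.1 kHz, 7.2 kHz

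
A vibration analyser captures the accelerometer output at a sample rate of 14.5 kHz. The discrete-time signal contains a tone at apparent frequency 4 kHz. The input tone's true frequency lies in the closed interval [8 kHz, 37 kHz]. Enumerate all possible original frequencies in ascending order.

Frequencies that alias to 4 kHz are k·fs ± 4 kHz for integer k ≥ 0.
k=0: 4 kHz.
k=1: 10.5 kHz, 18.5 kHz.
k=2: 25 kHz, 33 kHz.
k=3: 39.5 kHz, 47.5 kHz.
Within [8 kHz, 37 kHz]: 10.5 kHz, 18.5 kHz, 25 kHz, 33 kHz.

10.5 kHz, 18.5 kHz, 25 kHz, 33 kHz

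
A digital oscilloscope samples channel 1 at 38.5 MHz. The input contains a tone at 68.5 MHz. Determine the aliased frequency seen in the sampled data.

68.5 MHz mod fs = 30 MHz.
30 MHz > fs/2 = 19.25 MHz, folds to fs − 30 MHz = 8.5 MHz.

8.5 MHz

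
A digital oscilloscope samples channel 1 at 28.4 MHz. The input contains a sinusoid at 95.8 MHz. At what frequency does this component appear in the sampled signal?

95.8 MHz mod fs = 10.6 MHz.
10.6 MHz ≤ fs/2 = 14.2 MHz, appears at 10.6 MHz.

10.6 MHz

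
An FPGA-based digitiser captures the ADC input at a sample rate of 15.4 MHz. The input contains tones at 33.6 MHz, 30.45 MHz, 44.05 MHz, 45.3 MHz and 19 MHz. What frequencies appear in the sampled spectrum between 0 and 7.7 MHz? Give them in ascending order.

0.35 MHz, 0.9 MHz, 2.15 MHz, 2.8 MHz, 3.6 MHz

fs/2 = 7.7 MHz.
33.6 MHz mod fs = 2.8 MHz.
2.8 MHz ≤ fs/2 = 7.7 MHz, appears at 2.8 MHz.
30.45 MHz mod fs = 15.05 MHz.
15.05 MHz > fs/2 = 7.7 MHz, folds to fs − 15.05 MHz = 0.35 MHz.
44.05 MHz mod fs = 13.25 MHz.
13.25 MHz > fs/2 = 7.7 MHz, folds to fs − 13.25 MHz = 2.15 MHz.
45.3 MHz mod fs = 14.5 MHz.
14.5 MHz > fs/2 = 7.7 MHz, folds to fs − 14.5 MHz = 0.9 MHz.
19 MHz mod fs = 3.6 MHz.
3.6 MHz ≤ fs/2 = 7.7 MHz, appears at 3.6 MHz.
Distinct values: {0.35 MHz, 0.9 MHz, 2.15 MHz, 2.8 MHz, 3.6 MHz}.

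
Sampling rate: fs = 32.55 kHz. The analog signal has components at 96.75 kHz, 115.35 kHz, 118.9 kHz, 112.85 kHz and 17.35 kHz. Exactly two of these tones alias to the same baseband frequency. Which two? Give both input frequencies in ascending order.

17.35 kHz, 112.85 kHz

fs/2 = 16.275 kHz.
96.75 kHz mod fs = 31.65 kHz.
31.65 kHz > fs/2 = 16.275 kHz, folds to fs − 31.65 kHz = 0.9 kHz.
115.35 kHz mod fs = 17.7 kHz.
17.7 kHz > fs/2 = 16.275 kHz, folds to fs − 17.7 kHz = 14.85 kHz.
118.9 kHz mod fs = 21.25 kHz.
21.25 kHz > fs/2 = 16.275 kHz, folds to fs − 21.25 kHz = 11.3 kHz.
112.85 kHz mod fs = 15.2 kHz.
15.2 kHz ≤ fs/2 = 16.275 kHz, appears at 15.2 kHz.
17.35 kHz > fs/2 = 16.275 kHz, folds to fs − 17.35 kHz = 15.2 kHz.
17.35 kHz and 112.85 kHz both map to 15.2 kHz.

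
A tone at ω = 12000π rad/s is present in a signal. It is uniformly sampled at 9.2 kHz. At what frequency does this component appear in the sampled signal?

ω = 12000π rad/s → f = ω/(2π) = 6000 Hz = 6 kHz.
6 kHz > fs/2 = 4.6 kHz, folds to fs − 6 kHz = 3.2 kHz.

3.2 kHz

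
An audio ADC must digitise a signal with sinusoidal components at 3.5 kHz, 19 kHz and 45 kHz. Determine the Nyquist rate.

90 kHz

Highest-frequency component: 45 kHz.
Nyquist rate = 2 × 45 kHz = 90 kHz.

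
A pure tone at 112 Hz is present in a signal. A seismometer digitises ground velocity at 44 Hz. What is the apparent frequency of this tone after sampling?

112 Hz mod fs = 24 Hz.
24 Hz > fs/2 = 22 Hz, folds to fs − 24 Hz = 20 Hz.

20 Hz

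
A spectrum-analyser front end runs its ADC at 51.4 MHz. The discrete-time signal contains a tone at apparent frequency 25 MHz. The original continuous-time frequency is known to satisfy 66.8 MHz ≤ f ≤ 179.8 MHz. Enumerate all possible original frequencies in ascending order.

76.4 MHz, 77.8 MHz, 127.8 MHz, 129.2 MHz, 179.2 MHz

Frequencies that alias to 25 MHz are k·fs ± 25 MHz for integer k ≥ 0.
k=0: 25 MHz.
k=1: 26.4 MHz, 76.4 MHz.
k=2: 77.8 MHz, 127.8 MHz.
k=3: 129.2 MHz, 179.2 MHz.
k=4: 180.6 MHz, 230.6 MHz.
Within [66.8 MHz, 179.8 MHz]: 76.4 MHz, 77.8 MHz, 127.8 MHz, 129.2 MHz, 179.2 MHz.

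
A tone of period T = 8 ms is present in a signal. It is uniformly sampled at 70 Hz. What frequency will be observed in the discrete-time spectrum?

T = 8 ms → f = 1/T = 125 Hz.
125 Hz mod fs = 55 Hz.
55 Hz > fs/2 = 35 Hz, folds to fs − 55 Hz = 15 Hz.

15 Hz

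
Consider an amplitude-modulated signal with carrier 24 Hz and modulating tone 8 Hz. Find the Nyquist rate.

64 Hz

AM sidebands sit at fc ± fm = 16 Hz and 32 Hz.
Highest-frequency component: 32 Hz.
Nyquist rate = 2 × 32 Hz = 64 Hz.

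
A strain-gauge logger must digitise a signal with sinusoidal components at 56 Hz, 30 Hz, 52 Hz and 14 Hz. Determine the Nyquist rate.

112 Hz

Highest-frequency component: 56 Hz.
Nyquist rate = 2 × 56 Hz = 112 Hz.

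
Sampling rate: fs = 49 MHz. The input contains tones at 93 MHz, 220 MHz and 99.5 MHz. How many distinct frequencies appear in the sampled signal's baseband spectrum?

3

fs/2 = 24.5 MHz.
93 MHz mod fs = 44 MHz.
44 MHz > fs/2 = 24.5 MHz, folds to fs − 44 MHz = 5 MHz.
220 MHz mod fs = 24 MHz.
24 MHz ≤ fs/2 = 24.5 MHz, appears at 24 MHz.
99.5 MHz mod fs = 1.5 MHz.
1.5 MHz ≤ fs/2 = 24.5 MHz, appears at 1.5 MHz.
Distinct values: {1.5 MHz, 5 MHz, 24 MHz} → 3.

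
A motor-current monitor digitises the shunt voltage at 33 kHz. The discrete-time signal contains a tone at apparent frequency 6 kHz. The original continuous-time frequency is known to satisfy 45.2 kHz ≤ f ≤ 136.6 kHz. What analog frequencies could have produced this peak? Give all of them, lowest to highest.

60 kHz, 72 kHz, 93 kHz, 105 kHz, 126 kHz

Frequencies that alias to 6 kHz are k·fs ± 6 kHz for integer k ≥ 0.
k=0: 6 kHz.
k=1: 27 kHz, 39 kHz.
k=2: 60 kHz, 72 kHz.
k=3: 93 kHz, 105 kHz.
k=4: 126 kHz, 138 kHz.
k=5: 159 kHz, 171 kHz.
Within [45.2 kHz, 136.6 kHz]: 60 kHz, 72 kHz, 93 kHz, 105 kHz, 126 kHz.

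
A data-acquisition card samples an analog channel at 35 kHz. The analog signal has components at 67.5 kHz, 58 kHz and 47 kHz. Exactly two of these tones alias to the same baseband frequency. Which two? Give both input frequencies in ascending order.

47 kHz, 58 kHz

fs/2 = 17.5 kHz.
67.5 kHz mod fs = 32.5 kHz.
32.5 kHz > fs/2 = 17.5 kHz, folds to fs − 32.5 kHz = 2.5 kHz.
58 kHz mod fs = 23 kHz.
23 kHz > fs/2 = 17.5 kHz, folds to fs − 23 kHz = 12 kHz.
47 kHz mod fs = 12 kHz.
12 kHz ≤ fs/2 = 17.5 kHz, appears at 12 kHz.
47 kHz and 58 kHz both map to 12 kHz.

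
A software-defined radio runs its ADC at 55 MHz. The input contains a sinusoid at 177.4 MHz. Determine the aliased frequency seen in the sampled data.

12.4 MHz

177.4 MHz mod fs = 12.4 MHz.
12.4 MHz ≤ fs/2 = 27.5 MHz, appears at 12.4 MHz.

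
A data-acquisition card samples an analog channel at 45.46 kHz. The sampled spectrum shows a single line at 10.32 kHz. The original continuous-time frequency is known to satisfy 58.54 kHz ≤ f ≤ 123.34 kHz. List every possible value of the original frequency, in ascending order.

Frequencies that alias to 10.32 kHz are k·fs ± 10.32 kHz for integer k ≥ 0.
k=0: 10.32 kHz.
k=1: 35.14 kHz, 55.78 kHz.
k=2: 80.6 kHz, 101.24 kHz.
k=3: 126.06 kHz, 146.7 kHz.
Within [58.54 kHz, 123.34 kHz]: 80.6 kHz, 101.24 kHz.

80.6 kHz, 101.24 kHz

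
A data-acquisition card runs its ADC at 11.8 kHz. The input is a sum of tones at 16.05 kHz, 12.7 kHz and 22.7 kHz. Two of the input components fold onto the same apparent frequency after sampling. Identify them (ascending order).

fs/2 = 5.9 kHz.
16.05 kHz mod fs = 4.25 kHz.
4.25 kHz ≤ fs/2 = 5.9 kHz, appears at 4.25 kHz.
12.7 kHz mod fs = 0.9 kHz.
0.9 kHz ≤ fs/2 = 5.9 kHz, appears at 0.9 kHz.
22.7 kHz mod fs = 10.9 kHz.
10.9 kHz > fs/2 = 5.9 kHz, folds to fs − 10.9 kHz = 0.9 kHz.
12.7 kHz and 22.7 kHz both map to 0.9 kHz.

12.7 kHz, 22.7 kHz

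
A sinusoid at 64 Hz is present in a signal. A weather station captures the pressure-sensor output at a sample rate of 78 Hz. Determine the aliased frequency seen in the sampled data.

64 Hz > fs/2 = 39 Hz, folds to fs − 64 Hz = 14 Hz.

14 Hz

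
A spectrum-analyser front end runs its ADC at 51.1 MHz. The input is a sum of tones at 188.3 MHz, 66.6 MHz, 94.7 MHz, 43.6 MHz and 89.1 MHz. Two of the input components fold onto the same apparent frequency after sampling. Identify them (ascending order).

fs/2 = 25.55 MHz.
188.3 MHz mod fs = 35 MHz.
35 MHz > fs/2 = 25.55 MHz, folds to fs − 35 MHz = 16.1 MHz.
66.6 MHz mod fs = 15.5 MHz.
15.5 MHz ≤ fs/2 = 25.55 MHz, appears at 15.5 MHz.
94.7 MHz mod fs = 43.6 MHz.
43.6 MHz > fs/2 = 25.55 MHz, folds to fs − 43.6 MHz = 7.5 MHz.
43.6 MHz > fs/2 = 25.55 MHz, folds to fs − 43.6 MHz = 7.5 MHz.
89.1 MHz mod fs = 38 MHz.
38 MHz > fs/2 = 25.55 MHz, folds to fs − 38 MHz = 13.1 MHz.
43.6 MHz and 94.7 MHz both map to 7.5 MHz.

43.6 MHz, 94.7 MHz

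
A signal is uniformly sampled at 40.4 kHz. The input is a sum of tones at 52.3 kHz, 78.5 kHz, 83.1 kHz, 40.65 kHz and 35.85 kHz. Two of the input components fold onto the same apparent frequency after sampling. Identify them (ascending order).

fs/2 = 20.2 kHz.
52.3 kHz mod fs = 11.9 kHz.
11.9 kHz ≤ fs/2 = 20.2 kHz, appears at 11.9 kHz.
78.5 kHz mod fs = 38.1 kHz.
38.1 kHz > fs/2 = 20.2 kHz, folds to fs − 38.1 kHz = 2.3 kHz.
83.1 kHz mod fs = 2.3 kHz.
2.3 kHz ≤ fs/2 = 20.2 kHz, appears at 2.3 kHz.
40.65 kHz mod fs = 0.25 kHz.
0.25 kHz ≤ fs/2 = 20.2 kHz, appears at 0.25 kHz.
35.85 kHz > fs/2 = 20.2 kHz, folds to fs − 35.85 kHz = 4.55 kHz.
78.5 kHz and 83.1 kHz both map to 2.3 kHz.

78.5 kHz, 83.1 kHz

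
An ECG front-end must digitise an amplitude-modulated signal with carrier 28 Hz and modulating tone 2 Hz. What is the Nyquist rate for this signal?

60 Hz

AM sidebands sit at fc ± fm = 26 Hz and 30 Hz.
Highest-frequency component: 30 Hz.
Nyquist rate = 2 × 30 Hz = 60 Hz.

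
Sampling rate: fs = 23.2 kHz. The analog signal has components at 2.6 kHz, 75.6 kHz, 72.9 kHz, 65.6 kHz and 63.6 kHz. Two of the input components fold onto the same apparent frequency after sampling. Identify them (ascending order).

fs/2 = 11.6 kHz.
2.6 kHz ≤ fs/2 = 11.6 kHz, passes unchanged.
75.6 kHz mod fs = 6 kHz.
6 kHz ≤ fs/2 = 11.6 kHz, appears at 6 kHz.
72.9 kHz mod fs = 3.3 kHz.
3.3 kHz ≤ fs/2 = 11.6 kHz, appears at 3.3 kHz.
65.6 kHz mod fs = 19.2 kHz.
19.2 kHz > fs/2 = 11.6 kHz, folds to fs − 19.2 kHz = 4 kHz.
63.6 kHz mod fs = 17.2 kHz.
17.2 kHz > fs/2 = 11.6 kHz, folds to fs − 17.2 kHz = 6 kHz.
63.6 kHz and 75.6 kHz both map to 6 kHz.

63.6 kHz, 75.6 kHz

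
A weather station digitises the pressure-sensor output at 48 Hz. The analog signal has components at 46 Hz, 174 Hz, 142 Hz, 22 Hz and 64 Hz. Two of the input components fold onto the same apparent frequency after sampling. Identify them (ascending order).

46 Hz, 142 Hz

fs/2 = 24 Hz.
46 Hz > fs/2 = 24 Hz, folds to fs − 46 Hz = 2 Hz.
174 Hz mod fs = 30 Hz.
30 Hz > fs/2 = 24 Hz, folds to fs − 30 Hz = 18 Hz.
142 Hz mod fs = 46 Hz.
46 Hz > fs/2 = 24 Hz, folds to fs − 46 Hz = 2 Hz.
22 Hz ≤ fs/2 = 24 Hz, passes unchanged.
64 Hz mod fs = 16 Hz.
16 Hz ≤ fs/2 = 24 Hz, appears at 16 Hz.
46 Hz and 142 Hz both map to 2 Hz.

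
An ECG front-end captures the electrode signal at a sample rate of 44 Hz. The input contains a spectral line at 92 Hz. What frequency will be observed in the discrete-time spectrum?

4 Hz

92 Hz mod fs = 4 Hz.
4 Hz ≤ fs/2 = 22 Hz, appears at 4 Hz.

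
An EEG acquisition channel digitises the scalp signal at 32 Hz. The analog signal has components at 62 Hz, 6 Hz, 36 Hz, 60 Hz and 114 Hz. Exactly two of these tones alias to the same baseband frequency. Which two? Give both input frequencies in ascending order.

fs/2 = 16 Hz.
62 Hz mod fs = 30 Hz.
30 Hz > fs/2 = 16 Hz, folds to fs − 30 Hz = 2 Hz.
6 Hz ≤ fs/2 = 16 Hz, passes unchanged.
36 Hz mod fs = 4 Hz.
4 Hz ≤ fs/2 = 16 Hz, appears at 4 Hz.
60 Hz mod fs = 28 Hz.
28 Hz > fs/2 = 16 Hz, folds to fs − 28 Hz = 4 Hz.
114 Hz mod fs = 18 Hz.
18 Hz > fs/2 = 16 Hz, folds to fs − 18 Hz = 14 Hz.
36 Hz and 60 Hz both map to 4 Hz.

36 Hz, 60 Hz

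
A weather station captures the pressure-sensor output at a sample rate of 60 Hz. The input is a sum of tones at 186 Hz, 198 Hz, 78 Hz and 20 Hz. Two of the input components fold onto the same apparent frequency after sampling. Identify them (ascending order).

fs/2 = 30 Hz.
186 Hz mod fs = 6 Hz.
6 Hz ≤ fs/2 = 30 Hz, appears at 6 Hz.
198 Hz mod fs = 18 Hz.
18 Hz ≤ fs/2 = 30 Hz, appears at 18 Hz.
78 Hz mod fs = 18 Hz.
18 Hz ≤ fs/2 = 30 Hz, appears at 18 Hz.
20 Hz ≤ fs/2 = 30 Hz, passes unchanged.
78 Hz and 198 Hz both map to 18 Hz.

78 Hz, 198 Hz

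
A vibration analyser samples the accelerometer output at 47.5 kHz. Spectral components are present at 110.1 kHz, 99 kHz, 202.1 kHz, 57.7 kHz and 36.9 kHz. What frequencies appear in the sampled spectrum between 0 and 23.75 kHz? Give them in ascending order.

fs/2 = 23.75 kHz.
110.1 kHz mod fs = 15.1 kHz.
15.1 kHz ≤ fs/2 = 23.75 kHz, appears at 15.1 kHz.
99 kHz mod fs = 4 kHz.
4 kHz ≤ fs/2 = 23.75 kHz, appears at 4 kHz.
202.1 kHz mod fs = 12.1 kHz.
12.1 kHz ≤ fs/2 = 23.75 kHz, appears at 12.1 kHz.
57.7 kHz mod fs = 10.2 kHz.
10.2 kHz ≤ fs/2 = 23.75 kHz, appears at 10.2 kHz.
36.9 kHz > fs/2 = 23.75 kHz, folds to fs − 36.9 kHz = 10.6 kHz.
Distinct values: {4 kHz, 10.2 kHz, 10.6 kHz, 12.1 kHz, 15.1 kHz}.

4 kHz, 10.2 kHz, 10.6 kHz, 12.1 kHz, 15.1 kHz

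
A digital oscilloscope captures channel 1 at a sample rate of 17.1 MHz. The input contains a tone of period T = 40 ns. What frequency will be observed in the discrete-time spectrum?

7.9 MHz

T = 40 ns → f = 1/T = 25 MHz.
25 MHz mod fs = 7.9 MHz.
7.9 MHz ≤ fs/2 = 8.55 MHz, appears at 7.9 MHz.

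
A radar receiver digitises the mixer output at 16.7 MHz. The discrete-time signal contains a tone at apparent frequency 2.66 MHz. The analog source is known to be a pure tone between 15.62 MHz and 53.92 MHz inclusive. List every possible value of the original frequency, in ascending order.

19.36 MHz, 30.74 MHz, 36.06 MHz, 47.44 MHz, 52.76 MHz

Frequencies that alias to 2.66 MHz are k·fs ± 2.66 MHz for integer k ≥ 0.
k=0: 2.66 MHz.
k=1: 14.04 MHz, 19.36 MHz.
k=2: 30.74 MHz, 36.06 MHz.
k=3: 47.44 MHz, 52.76 MHz.
k=4: 64.14 MHz, 69.46 MHz.
Within [15.62 MHz, 53.92 MHz]: 19.36 MHz, 30.74 MHz, 36.06 MHz, 47.44 MHz, 52.76 MHz.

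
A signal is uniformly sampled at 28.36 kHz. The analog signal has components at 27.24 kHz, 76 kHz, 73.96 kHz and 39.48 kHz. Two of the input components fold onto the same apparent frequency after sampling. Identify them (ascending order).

fs/2 = 14.18 kHz.
27.24 kHz > fs/2 = 14.18 kHz, folds to fs − 27.24 kHz = 1.12 kHz.
76 kHz mod fs = 19.28 kHz.
19.28 kHz > fs/2 = 14.18 kHz, folds to fs − 19.28 kHz = 9.08 kHz.
73.96 kHz mod fs = 17.24 kHz.
17.24 kHz > fs/2 = 14.18 kHz, folds to fs − 17.24 kHz = 11.12 kHz.
39.48 kHz mod fs = 11.12 kHz.
11.12 kHz ≤ fs/2 = 14.18 kHz, appears at 11.12 kHz.
39.48 kHz and 73.96 kHz both map to 11.12 kHz.

39.48 kHz, 73.96 kHz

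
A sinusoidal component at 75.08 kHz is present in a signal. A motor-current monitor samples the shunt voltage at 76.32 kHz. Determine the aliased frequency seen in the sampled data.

75.08 kHz > fs/2 = 38.16 kHz, folds to fs − 75.08 kHz = 1.24 kHz.

1.24 kHz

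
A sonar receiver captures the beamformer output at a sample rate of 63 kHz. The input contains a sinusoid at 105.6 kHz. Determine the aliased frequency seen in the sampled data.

105.6 kHz mod fs = 42.6 kHz.
42.6 kHz > fs/2 = 31.5 kHz, folds to fs − 42.6 kHz = 20.4 kHz.

20.4 kHz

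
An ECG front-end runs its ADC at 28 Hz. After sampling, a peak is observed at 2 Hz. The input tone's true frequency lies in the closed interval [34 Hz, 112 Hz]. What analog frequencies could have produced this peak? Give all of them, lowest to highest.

54 Hz, 58 Hz, 82 Hz, 86 Hz, 110 Hz

Frequencies that alias to 2 Hz are k·fs ± 2 Hz for integer k ≥ 0.
k=0: 2 Hz.
k=1: 26 Hz, 30 Hz.
k=2: 54 Hz, 58 Hz.
k=3: 82 Hz, 86 Hz.
k=4: 110 Hz, 114 Hz.
k=5: 138 Hz, 142 Hz.
Within [34 Hz, 112 Hz]: 54 Hz, 58 Hz, 82 Hz, 86 Hz, 110 Hz.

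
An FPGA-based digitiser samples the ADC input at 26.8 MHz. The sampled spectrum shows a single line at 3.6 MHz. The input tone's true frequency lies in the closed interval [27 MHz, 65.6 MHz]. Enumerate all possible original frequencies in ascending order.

Frequencies that alias to 3.6 MHz are k·fs ± 3.6 MHz for integer k ≥ 0.
k=0: 3.6 MHz.
k=1: 23.2 MHz, 30.4 MHz.
k=2: 50 MHz, 57.2 MHz.
k=3: 76.8 MHz, 84 MHz.
Within [27 MHz, 65.6 MHz]: 30.4 MHz, 50 MHz, 57.2 MHz.

30.4 MHz, 50 MHz, 57.2 MHz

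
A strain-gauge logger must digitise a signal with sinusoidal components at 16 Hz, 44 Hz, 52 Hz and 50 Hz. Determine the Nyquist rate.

104 Hz

Highest-frequency component: 52 Hz.
Nyquist rate = 2 × 52 Hz = 104 Hz.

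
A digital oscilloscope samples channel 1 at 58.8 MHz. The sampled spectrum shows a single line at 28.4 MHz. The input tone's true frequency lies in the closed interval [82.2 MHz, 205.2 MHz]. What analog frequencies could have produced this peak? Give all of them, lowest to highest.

87.2 MHz, 89.2 MHz, 146 MHz, 148 MHz, 204.8 MHz

Frequencies that alias to 28.4 MHz are k·fs ± 28.4 MHz for integer k ≥ 0.
k=0: 28.4 MHz.
k=1: 30.4 MHz, 87.2 MHz.
k=2: 89.2 MHz, 146 MHz.
k=3: 148 MHz, 204.8 MHz.
k=4: 206.8 MHz, 263.6 MHz.
Within [82.2 MHz, 205.2 MHz]: 87.2 MHz, 89.2 MHz, 146 MHz, 148 MHz, 204.8 MHz.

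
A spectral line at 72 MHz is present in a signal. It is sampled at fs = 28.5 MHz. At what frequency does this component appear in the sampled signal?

13.5 MHz

72 MHz mod fs = 15 MHz.
15 MHz > fs/2 = 14.25 MHz, folds to fs − 15 MHz = 13.5 MHz.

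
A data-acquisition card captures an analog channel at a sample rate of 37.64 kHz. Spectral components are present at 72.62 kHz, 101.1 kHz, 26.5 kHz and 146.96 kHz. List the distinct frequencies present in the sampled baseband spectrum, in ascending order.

2.66 kHz, 3.6 kHz, 11.14 kHz, 11.82 kHz

fs/2 = 18.82 kHz.
72.62 kHz mod fs = 34.98 kHz.
34.98 kHz > fs/2 = 18.82 kHz, folds to fs − 34.98 kHz = 2.66 kHz.
101.1 kHz mod fs = 25.82 kHz.
25.82 kHz > fs/2 = 18.82 kHz, folds to fs − 25.82 kHz = 11.82 kHz.
26.5 kHz > fs/2 = 18.82 kHz, folds to fs − 26.5 kHz = 11.14 kHz.
146.96 kHz mod fs = 34.04 kHz.
34.04 kHz > fs/2 = 18.82 kHz, folds to fs − 34.04 kHz = 3.6 kHz.
Distinct values: {2.66 kHz, 3.6 kHz, 11.14 kHz, 11.82 kHz}.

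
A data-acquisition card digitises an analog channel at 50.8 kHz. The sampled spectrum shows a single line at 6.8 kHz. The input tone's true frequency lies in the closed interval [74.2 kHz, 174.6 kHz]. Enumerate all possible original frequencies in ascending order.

Frequencies that alias to 6.8 kHz are k·fs ± 6.8 kHz for integer k ≥ 0.
k=0: 6.8 kHz.
k=1: 44 kHz, 57.6 kHz.
k=2: 94.8 kHz, 108.4 kHz.
k=3: 145.6 kHz, 159.2 kHz.
k=4: 196.4 kHz, 210 kHz.
Within [74.2 kHz, 174.6 kHz]: 94.8 kHz, 108.4 kHz, 145.6 kHz, 159.2 kHz.

94.8 kHz, 108.4 kHz, 145.6 kHz, 159.2 kHz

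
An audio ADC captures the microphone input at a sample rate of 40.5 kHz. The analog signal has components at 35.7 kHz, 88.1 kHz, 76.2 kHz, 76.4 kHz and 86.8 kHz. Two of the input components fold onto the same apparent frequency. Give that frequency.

fs/2 = 20.25 kHz.
35.7 kHz > fs/2 = 20.25 kHz, folds to fs − 35.7 kHz = 4.8 kHz.
88.1 kHz mod fs = 7.1 kHz.
7.1 kHz ≤ fs/2 = 20.25 kHz, appears at 7.1 kHz.
76.2 kHz mod fs = 35.7 kHz.
35.7 kHz > fs/2 = 20.25 kHz, folds to fs − 35.7 kHz = 4.8 kHz.
76.4 kHz mod fs = 35.9 kHz.
35.9 kHz > fs/2 = 20.25 kHz, folds to fs − 35.9 kHz = 4.6 kHz.
86.8 kHz mod fs = 5.8 kHz.
5.8 kHz ≤ fs/2 = 20.25 kHz, appears at 5.8 kHz.
35.7 kHz and 76.2 kHz both map to 4.8 kHz.

4.8 kHz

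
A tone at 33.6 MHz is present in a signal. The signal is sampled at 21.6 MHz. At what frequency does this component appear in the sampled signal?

9.6 MHz

33.6 MHz mod fs = 12 MHz.
12 MHz > fs/2 = 10.8 MHz, folds to fs − 12 MHz = 9.6 MHz.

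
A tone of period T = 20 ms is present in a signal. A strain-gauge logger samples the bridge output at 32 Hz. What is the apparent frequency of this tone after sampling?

14 Hz

T = 20 ms → f = 1/T = 50 Hz.
50 Hz mod fs = 18 Hz.
18 Hz > fs/2 = 16 Hz, folds to fs − 18 Hz = 14 Hz.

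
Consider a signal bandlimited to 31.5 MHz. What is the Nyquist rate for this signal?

Nyquist rate = 2 × 31.5 MHz = 63 MHz.

63 MHz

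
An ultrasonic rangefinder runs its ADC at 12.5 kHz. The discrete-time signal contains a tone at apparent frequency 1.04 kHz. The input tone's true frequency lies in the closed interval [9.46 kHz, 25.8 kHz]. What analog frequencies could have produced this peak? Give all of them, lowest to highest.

11.46 kHz, 13.54 kHz, 23.96 kHz

Frequencies that alias to 1.04 kHz are k·fs ± 1.04 kHz for integer k ≥ 0.
k=0: 1.04 kHz.
k=1: 11.46 kHz, 13.54 kHz.
k=2: 23.96 kHz, 26.04 kHz.
k=3: 36.46 kHz, 38.54 kHz.
Within [9.46 kHz, 25.8 kHz]: 11.46 kHz, 13.54 kHz, 23.96 kHz.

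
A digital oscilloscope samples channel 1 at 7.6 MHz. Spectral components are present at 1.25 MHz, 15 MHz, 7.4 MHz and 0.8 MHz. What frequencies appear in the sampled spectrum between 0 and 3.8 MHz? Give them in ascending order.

fs/2 = 3.8 MHz.
1.25 MHz ≤ fs/2 = 3.8 MHz, passes unchanged.
15 MHz mod fs = 7.4 MHz.
7.4 MHz > fs/2 = 3.8 MHz, folds to fs − 7.4 MHz = 0.2 MHz.
7.4 MHz > fs/2 = 3.8 MHz, folds to fs − 7.4 MHz = 0.2 MHz.
0.8 MHz ≤ fs/2 = 3.8 MHz, passes unchanged.
Distinct values: {0.2 MHz, 0.8 MHz, 1.25 MHz}.

0.2 MHz, 0.8 MHz, 1.25 MHz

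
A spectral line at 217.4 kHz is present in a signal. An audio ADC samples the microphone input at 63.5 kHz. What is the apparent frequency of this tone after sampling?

217.4 kHz mod fs = 26.9 kHz.
26.9 kHz ≤ fs/2 = 31.75 kHz, appears at 26.9 kHz.

26.9 kHz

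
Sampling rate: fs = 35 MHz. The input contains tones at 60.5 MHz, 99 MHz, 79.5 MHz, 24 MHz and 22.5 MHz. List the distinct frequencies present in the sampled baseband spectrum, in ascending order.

fs/2 = 17.5 MHz.
60.5 MHz mod fs = 25.5 MHz.
25.5 MHz > fs/2 = 17.5 MHz, folds to fs − 25.5 MHz = 9.5 MHz.
99 MHz mod fs = 29 MHz.
29 MHz > fs/2 = 17.5 MHz, folds to fs − 29 MHz = 6 MHz.
79.5 MHz mod fs = 9.5 MHz.
9.5 MHz ≤ fs/2 = 17.5 MHz, appears at 9.5 MHz.
24 MHz > fs/2 = 17.5 MHz, folds to fs − 24 MHz = 11 MHz.
22.5 MHz > fs/2 = 17.5 MHz, folds to fs − 22.5 MHz = 12.5 MHz.
Distinct values: {6 MHz, 9.5 MHz, 11 MHz, 12.5 MHz}.

6 MHz, 9.5 MHz, 11 MHz, 12.5 MHz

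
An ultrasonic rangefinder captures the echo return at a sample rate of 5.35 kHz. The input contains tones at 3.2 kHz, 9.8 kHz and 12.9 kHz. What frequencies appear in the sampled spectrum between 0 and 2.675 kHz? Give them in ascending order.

0.9 kHz, 2.15 kHz, 2.2 kHz

fs/2 = 2.675 kHz.
3.2 kHz > fs/2 = 2.675 kHz, folds to fs − 3.2 kHz = 2.15 kHz.
9.8 kHz mod fs = 4.45 kHz.
4.45 kHz > fs/2 = 2.675 kHz, folds to fs − 4.45 kHz = 0.9 kHz.
12.9 kHz mod fs = 2.2 kHz.
2.2 kHz ≤ fs/2 = 2.675 kHz, appears at 2.2 kHz.
Distinct values: {0.9 kHz, 2.15 kHz, 2.2 kHz}.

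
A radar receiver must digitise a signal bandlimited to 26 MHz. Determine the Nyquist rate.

Nyquist rate = 2 × 26 MHz = 52 MHz.

52 MHz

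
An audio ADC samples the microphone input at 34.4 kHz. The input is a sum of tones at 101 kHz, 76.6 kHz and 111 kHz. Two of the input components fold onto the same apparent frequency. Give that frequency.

7.8 kHz

fs/2 = 17.2 kHz.
101 kHz mod fs = 32.2 kHz.
32.2 kHz > fs/2 = 17.2 kHz, folds to fs − 32.2 kHz = 2.2 kHz.
76.6 kHz mod fs = 7.8 kHz.
7.8 kHz ≤ fs/2 = 17.2 kHz, appears at 7.8 kHz.
111 kHz mod fs = 7.8 kHz.
7.8 kHz ≤ fs/2 = 17.2 kHz, appears at 7.8 kHz.
76.6 kHz and 111 kHz both map to 7.8 kHz.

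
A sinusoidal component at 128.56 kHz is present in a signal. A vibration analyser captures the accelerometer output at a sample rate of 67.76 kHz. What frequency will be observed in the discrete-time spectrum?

128.56 kHz mod fs = 60.8 kHz.
60.8 kHz > fs/2 = 33.88 kHz, folds to fs − 60.8 kHz = 6.96 kHz.

6.96 kHz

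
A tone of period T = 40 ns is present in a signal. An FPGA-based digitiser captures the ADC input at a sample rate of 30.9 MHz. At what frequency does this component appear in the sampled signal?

T = 40 ns → f = 1/T = 25 MHz.
25 MHz > fs/2 = 15.45 MHz, folds to fs − 25 MHz = 5.9 MHz.

5.9 MHz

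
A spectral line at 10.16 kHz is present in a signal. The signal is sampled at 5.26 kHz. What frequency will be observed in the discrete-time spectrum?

10.16 kHz mod fs = 4.9 kHz.
4.9 kHz > fs/2 = 2.63 kHz, folds to fs − 4.9 kHz = 0.36 kHz.

0.36 kHz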